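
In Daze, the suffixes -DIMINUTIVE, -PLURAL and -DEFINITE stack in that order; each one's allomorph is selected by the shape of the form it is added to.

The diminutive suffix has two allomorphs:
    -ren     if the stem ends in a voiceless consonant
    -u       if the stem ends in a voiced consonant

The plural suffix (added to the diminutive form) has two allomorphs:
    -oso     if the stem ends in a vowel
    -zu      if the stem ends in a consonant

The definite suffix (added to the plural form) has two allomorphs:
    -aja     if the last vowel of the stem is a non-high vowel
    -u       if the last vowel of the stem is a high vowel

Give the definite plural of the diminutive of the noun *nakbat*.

nakbatrenzuu

Since the final consonant of *nakbat* is /t/ (voiceless), it takes -ren, giving *nakbatren*.
The diminutive form *nakbatren*: final sound = /n/, a consonant → -zu → *nakbatrenzu*.
Since the last vowel of the plural form *nakbatrenzu* is /u/ (a high vowel), it takes -u, giving *nakbatrenzuu*.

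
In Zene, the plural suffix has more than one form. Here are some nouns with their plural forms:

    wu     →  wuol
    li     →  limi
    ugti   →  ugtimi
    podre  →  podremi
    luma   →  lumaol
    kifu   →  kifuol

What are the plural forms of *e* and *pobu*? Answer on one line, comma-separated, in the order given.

The suffix is conditioned by the last vowel: -mi when the last vowel of the stem is a front vowel (*li*, *ugti*, *podre*); -ol when the last vowel of the stem is a back vowel (*wu*, *luma*, *kifu*).
*e* — last vowel /e/ (a front vowel) → -mi → *emi*.
*pobu*: last vowel = /u/, a back vowel → -ol → *pobuol*.

emi, pobuol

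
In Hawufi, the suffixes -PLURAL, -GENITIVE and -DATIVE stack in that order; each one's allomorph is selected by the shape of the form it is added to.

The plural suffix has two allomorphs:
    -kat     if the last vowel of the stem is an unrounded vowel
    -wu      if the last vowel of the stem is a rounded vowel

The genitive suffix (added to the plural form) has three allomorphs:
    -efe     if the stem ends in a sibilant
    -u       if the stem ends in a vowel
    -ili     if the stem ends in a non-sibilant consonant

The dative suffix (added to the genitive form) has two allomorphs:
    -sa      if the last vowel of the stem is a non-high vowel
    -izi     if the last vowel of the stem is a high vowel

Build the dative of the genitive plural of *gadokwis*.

The last vowel of *gadokwis* is /i/, which is an unrounded vowel, so the plural suffix is -kat, giving *gadokwiskat*.
The plural form *gadokwiskat*: final sound = /t/, a non-sibilant consonant → -ili → *gadokwiskatili*.
The genitive form *gadokwiskatili* — last vowel /i/ (a high vowel) → -izi → *gadokwiskatiliizi*.

gadokwiskatiliizi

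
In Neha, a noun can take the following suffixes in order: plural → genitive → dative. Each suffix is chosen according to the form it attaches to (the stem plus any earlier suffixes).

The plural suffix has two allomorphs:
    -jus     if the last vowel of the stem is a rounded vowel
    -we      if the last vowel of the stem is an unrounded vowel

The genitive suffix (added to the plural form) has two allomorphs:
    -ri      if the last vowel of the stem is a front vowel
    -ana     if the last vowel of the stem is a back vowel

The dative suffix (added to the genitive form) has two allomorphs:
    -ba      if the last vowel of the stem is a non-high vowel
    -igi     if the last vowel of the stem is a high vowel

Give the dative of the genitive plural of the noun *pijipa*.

pijipaweriigi

Since the last vowel of *pijipa* is /a/ (an unrounded vowel), it takes -we, giving *pijipawe*.
Since the last vowel of the plural form *pijipawe* is /e/ (a front vowel), it takes -ri, giving *pijipaweri*.
The genitive form *pijipaweri* — last vowel /i/ (a high vowel) → -igi → *pijipaweriigi*.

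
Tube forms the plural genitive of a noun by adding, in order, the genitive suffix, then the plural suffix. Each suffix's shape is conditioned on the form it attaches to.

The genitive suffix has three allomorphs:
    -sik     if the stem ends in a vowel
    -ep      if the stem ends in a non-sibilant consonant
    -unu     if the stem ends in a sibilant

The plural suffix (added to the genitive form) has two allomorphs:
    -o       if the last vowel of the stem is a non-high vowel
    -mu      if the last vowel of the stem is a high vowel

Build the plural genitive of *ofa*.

ofasikmu

*ofa* — final sound /a/ (a vowel) → -sik → *ofasik*.
The genitive form *ofasik*: last vowel = /i/, a high vowel → -mu → *ofasikmu*.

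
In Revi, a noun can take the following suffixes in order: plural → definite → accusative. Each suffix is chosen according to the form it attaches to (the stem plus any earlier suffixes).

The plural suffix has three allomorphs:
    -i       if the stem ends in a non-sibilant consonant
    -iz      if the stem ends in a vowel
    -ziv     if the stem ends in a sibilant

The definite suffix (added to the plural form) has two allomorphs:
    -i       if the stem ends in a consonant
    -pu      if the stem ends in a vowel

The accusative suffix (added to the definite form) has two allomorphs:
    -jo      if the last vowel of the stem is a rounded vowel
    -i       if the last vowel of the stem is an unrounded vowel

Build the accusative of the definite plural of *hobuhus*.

*hobuhus*: final sound = /s/, a sibilant → -ziv → *hobuhusziv*.
The plural form *hobuhusziv*: final sound = /v/, a consonant → -i → *hobuhuszivi*.
The definite form *hobuhuszivi* — last vowel /i/ (an unrounded vowel) → -i → *hobuhuszivii*.

hobuhuszivii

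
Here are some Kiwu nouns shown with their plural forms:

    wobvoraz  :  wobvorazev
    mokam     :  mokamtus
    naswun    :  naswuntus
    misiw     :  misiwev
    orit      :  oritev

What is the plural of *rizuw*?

Looking at the final consonant of each stem: -tus when the stem ends in a nasal (*mokam*, *naswun*); -ev when the stem ends in a non-nasal consonant (*wobvoraz*, *misiw*, *orit*).
*rizuw*: final consonant = /w/, non-nasal → -ev → *rizuwev*.

rizuwev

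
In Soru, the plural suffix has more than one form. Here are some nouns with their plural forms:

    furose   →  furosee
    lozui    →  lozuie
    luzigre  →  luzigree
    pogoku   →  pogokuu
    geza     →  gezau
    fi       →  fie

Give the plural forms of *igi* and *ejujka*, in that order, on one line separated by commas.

Looking at the last vowel of each stem: -e when the last vowel of the stem is a front vowel (*furose*, *lozui*, *luzigre*, *fi*); -u when the last vowel of the stem is a back vowel (*pogoku*, *geza*).
Since the last vowel of *igi* is /i/ (a front vowel), it takes -e, giving *igie*.
*ejujka*: last vowel = /a/, a back vowel → -u → *ejujkau*.

igie, ejujkau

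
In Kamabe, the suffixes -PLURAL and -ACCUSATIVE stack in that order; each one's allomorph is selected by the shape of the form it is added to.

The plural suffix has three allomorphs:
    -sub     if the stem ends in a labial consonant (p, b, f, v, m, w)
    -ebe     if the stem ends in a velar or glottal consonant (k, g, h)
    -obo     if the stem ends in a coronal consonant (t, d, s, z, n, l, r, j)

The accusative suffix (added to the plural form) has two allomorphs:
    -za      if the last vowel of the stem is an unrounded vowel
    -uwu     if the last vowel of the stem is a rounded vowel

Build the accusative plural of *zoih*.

*zoih* — final consonant /h/ (velar/glottal) → -ebe → *zoihebe*.
Since the last vowel of the plural form *zoihebe* is /e/ (an unrounded vowel), it takes -za, giving *zoihebeza*.

zoihebeza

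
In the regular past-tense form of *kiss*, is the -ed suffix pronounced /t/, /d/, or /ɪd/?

/t/

The stem *kiss* ends in a voiceless consonant other than /t/.
The -ed suffix is realized as /ɪd/ after /t, d/; as /t/ after other voiceless consonants; and as /d/ after other voiced sounds.
So -ed on *kiss* is pronounced /t/.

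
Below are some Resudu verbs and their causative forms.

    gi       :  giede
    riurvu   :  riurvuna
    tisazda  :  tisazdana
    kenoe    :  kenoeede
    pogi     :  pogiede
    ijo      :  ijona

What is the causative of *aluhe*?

aluheede

The pattern is front/back vowel harmony: -ede when the last vowel of the stem is a front vowel (*gi*, *kenoe*, *pogi*); -na when the last vowel of the stem is a back vowel (*riurvu*, *tisazda*, *ijo*).
Since the last vowel of *aluhe* is /e/ (a front vowel), it takes -ede, giving *aluheede*.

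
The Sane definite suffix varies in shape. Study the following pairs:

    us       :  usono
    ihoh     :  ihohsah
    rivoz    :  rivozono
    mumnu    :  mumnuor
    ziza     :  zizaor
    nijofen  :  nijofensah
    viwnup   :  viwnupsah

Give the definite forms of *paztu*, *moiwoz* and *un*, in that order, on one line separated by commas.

The pattern is sibilance of the final sound: -ono when the stem ends in a sibilant (*us*, *rivoz*); -sah when the stem ends in a non-sibilant consonant (*ihoh*, *nijofen*, *viwnup*); -or when the stem ends in a vowel (*mumnu*, *ziza*).
Since the final sound of *paztu* is /u/ (a vowel), it takes -or, giving *paztuor*.
The final sound of *moiwoz* is /z/, which is a sibilant, so the suffix is -ono, giving *moiwozono*.
*un* — final sound /n/ (a non-sibilant consonant) → -sah → *unsah*.

paztuor, moiwozono, unsah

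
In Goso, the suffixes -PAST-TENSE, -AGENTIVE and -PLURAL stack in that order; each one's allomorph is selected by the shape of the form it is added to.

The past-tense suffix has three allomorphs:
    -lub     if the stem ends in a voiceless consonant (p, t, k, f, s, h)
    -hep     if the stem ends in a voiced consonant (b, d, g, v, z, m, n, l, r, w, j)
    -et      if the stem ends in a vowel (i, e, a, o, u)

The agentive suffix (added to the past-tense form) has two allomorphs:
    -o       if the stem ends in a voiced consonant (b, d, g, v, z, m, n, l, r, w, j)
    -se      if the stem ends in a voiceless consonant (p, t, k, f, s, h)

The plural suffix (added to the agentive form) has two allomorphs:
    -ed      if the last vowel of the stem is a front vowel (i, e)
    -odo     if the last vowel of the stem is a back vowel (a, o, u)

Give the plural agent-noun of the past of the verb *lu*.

luetseed

*lu*: final sound = /u/, a vowel → -et → *luet*.
The past-tense form *luet*: final consonant = /t/, voiceless → -se → *luetse*.
The agentive form *luetse* — last vowel /e/ (a front vowel) → -ed → *luetseed*.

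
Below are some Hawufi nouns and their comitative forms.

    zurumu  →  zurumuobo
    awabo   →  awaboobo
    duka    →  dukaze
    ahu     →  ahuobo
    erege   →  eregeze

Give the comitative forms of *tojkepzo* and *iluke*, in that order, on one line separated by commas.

The suffix is conditioned by the last vowel: -obo when the last vowel of the stem is a rounded vowel (*zurumu*, *awabo*, *ahu*); -ze when the last vowel of the stem is an unrounded vowel (*duka*, *erege*).
Since the last vowel of *tojkepzo* is /o/ (a rounded vowel), it takes -obo, giving *tojkepzoobo*.
Since the last vowel of *iluke* is /e/ (an unrounded vowel), it takes -ze, giving *ilukeze*.

tojkepzoobo, ilukeze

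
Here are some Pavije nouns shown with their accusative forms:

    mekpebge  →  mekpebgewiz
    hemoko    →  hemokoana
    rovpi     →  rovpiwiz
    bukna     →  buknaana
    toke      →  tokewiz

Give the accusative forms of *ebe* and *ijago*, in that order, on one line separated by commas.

ebewiz, ijagoana

The pattern is front/back vowel harmony: -wiz when the last vowel of the stem is a front vowel (*mekpebge*, *rovpi*, *toke*); -ana when the last vowel of the stem is a back vowel (*hemoko*, *bukna*).
The last vowel of *ebe* is /e/, which is a front vowel, so the suffix is -wiz, giving *ebewiz*.
*ijago*: last vowel = /o/, a back vowel → -ana → *ijagoana*.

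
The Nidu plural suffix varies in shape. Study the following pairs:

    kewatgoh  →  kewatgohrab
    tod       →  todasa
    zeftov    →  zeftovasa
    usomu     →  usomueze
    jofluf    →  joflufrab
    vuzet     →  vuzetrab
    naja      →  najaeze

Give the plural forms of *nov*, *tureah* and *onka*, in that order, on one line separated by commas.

The alternation tracks the final sound of the stem — -rab when the stem ends in a voiceless consonant (*kewatgoh*, *jofluf*, *vuzet*); -asa when the stem ends in a voiced consonant (*tod*, *zeftov*); -eze when the stem ends in a vowel (*usomu*, *naja*).
Since the final sound of *nov* is /v/ (a voiced consonant), it takes -asa, giving *novasa*.
*tureah* — final sound /h/ (a voiceless consonant) → -rab → *tureahrab*.
*onka*: final sound = /a/, a vowel → -eze → *onkaeze*.

novasa, tureahrab, onkaeze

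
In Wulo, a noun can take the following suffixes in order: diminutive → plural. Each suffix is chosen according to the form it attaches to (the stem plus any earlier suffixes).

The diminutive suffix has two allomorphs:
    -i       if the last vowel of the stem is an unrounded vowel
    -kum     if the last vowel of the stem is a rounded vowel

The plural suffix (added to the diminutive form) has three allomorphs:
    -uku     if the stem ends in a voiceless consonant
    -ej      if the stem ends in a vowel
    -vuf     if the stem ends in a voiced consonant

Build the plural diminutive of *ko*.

kokumvuf

*ko* — last vowel /o/ (a rounded vowel) → -kum → *kokum*.
The diminutive form *kokum* — final sound /m/ (a voiced consonant) → -vuf → *kokumvuf*.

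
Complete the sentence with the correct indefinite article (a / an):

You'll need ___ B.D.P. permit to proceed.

a

The indefinite article is chosen by the initial *sound* of the following word, not its spelling.
The initialism *B.D.P.* is read letter by letter; the first letter, B, is pronounced /biː/, which begins with a consonant sound.
So the article is *a*: You'll need a B.D.P. permit to proceed.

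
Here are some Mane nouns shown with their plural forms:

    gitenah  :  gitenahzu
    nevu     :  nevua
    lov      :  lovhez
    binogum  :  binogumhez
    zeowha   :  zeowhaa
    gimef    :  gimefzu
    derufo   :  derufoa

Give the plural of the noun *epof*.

The alternation tracks the final sound of the stem — -zu when the stem ends in a voiceless consonant (*gitenah*, *gimef*); -hez when the stem ends in a voiced consonant (*lov*, *binogum*); -a when the stem ends in a vowel (*nevu*, *zeowha*, *derufo*).
*epof* — final sound /f/ (a voiceless consonant) → -zu → *epofzu*.

epofzu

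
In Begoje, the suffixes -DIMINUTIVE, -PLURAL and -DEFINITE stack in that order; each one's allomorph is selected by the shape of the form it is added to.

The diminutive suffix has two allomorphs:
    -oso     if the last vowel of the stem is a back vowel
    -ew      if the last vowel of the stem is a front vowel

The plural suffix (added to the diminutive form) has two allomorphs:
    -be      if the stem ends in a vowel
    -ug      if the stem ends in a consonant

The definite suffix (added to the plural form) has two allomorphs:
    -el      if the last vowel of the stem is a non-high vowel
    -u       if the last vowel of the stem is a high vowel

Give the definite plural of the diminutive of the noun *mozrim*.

mozrimewugu

*mozrim*: last vowel = /i/, a front vowel → -ew → *mozrimew*.
The diminutive form *mozrimew*: final sound = /w/, a consonant → -ug → *mozrimewug*.
The last vowel of the plural form *mozrimewug* is /u/, which is a high vowel, so the definite suffix is -u, giving *mozrimewugu*.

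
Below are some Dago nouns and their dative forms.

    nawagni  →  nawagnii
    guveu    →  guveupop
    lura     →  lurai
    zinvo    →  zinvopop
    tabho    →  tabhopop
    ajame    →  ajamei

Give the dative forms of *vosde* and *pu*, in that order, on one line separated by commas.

vosdei, pupop

The alternation tracks the last vowel of the stem — -pop when the last vowel of the stem is a rounded vowel (*guveu*, *zinvo*, *tabho*); -i when the last vowel of the stem is an unrounded vowel (*nawagni*, *lura*, *ajame*).
*vosde* — last vowel /e/ (an unrounded vowel) → -i → *vosdei*.
*pu* — last vowel /u/ (a rounded vowel) → -pop → *pupop*.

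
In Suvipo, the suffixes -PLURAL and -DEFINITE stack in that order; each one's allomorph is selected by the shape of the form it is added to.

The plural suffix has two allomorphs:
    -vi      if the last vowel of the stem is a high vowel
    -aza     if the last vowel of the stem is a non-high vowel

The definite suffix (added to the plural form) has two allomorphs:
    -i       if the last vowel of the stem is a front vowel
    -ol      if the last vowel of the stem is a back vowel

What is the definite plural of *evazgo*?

Since the last vowel of *evazgo* is /o/ (a non-high vowel), it takes -aza, giving *evazgoaza*.
The plural form *evazgoaza* — last vowel /a/ (a back vowel) → -ol → *evazgoazaol*.

evazgoazaol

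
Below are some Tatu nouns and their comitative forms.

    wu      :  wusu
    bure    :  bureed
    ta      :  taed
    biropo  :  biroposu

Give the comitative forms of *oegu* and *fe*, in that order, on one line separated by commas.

oegusu, feed

The pattern is rounding harmony: -su when the last vowel of the stem is a rounded vowel (*wu*, *biropo*); -ed when the last vowel of the stem is an unrounded vowel (*bure*, *ta*).
*oegu*: last vowel = /u/, a rounded vowel → -su → *oegusu*.
The last vowel of *fe* is /e/, which is an unrounded vowel, so the suffix is -ed, giving *feed*.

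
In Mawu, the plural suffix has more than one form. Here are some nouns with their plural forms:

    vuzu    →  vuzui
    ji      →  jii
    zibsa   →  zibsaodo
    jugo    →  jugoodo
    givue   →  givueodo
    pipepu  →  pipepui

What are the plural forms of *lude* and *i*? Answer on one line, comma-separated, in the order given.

ludeodo, ii

The alternation tracks the last vowel of the stem — -i when the last vowel of the stem is a high vowel (*vuzu*, *ji*, *pipepu*); -odo when the last vowel of the stem is a non-high vowel (*zibsa*, *jugo*, *givue*).
*lude* — last vowel /e/ (a non-high vowel) → -odo → *ludeodo*.
*i* — last vowel /i/ (a high vowel) → -i → *ii*.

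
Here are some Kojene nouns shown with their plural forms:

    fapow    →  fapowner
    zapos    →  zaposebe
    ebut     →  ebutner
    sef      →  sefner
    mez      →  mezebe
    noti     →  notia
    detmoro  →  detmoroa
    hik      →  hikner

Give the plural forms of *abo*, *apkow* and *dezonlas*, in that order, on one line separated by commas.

The pattern is sibilance of the final sound: -ebe when the stem ends in a sibilant (*zapos*, *mez*); -ner when the stem ends in a non-sibilant consonant (*fapow*, *ebut*, *sef*, *hik*); -a when the stem ends in a vowel (*noti*, *detmoro*).
*abo* — final sound /o/ (a vowel) → -a → *aboa*.
Since the final sound of *apkow* is /w/ (a non-sibilant consonant), it takes -ner, giving *apkowner*.
The final sound of *dezonlas* is /s/, which is a sibilant, so the suffix is -ebe, giving *dezonlasebe*.

aboa, apkowner, dezonlasebe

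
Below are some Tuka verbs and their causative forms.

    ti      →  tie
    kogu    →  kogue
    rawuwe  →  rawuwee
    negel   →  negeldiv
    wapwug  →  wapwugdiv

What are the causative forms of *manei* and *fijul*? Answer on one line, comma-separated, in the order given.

maneie, fijuldiv

The alternation tracks the final sound of the stem — -div when the stem ends in a consonant (*negel*, *wapwug*); -e when the stem ends in a vowel (*ti*, *kogu*, *rawuwe*).
*manei* — final sound /i/ (a vowel) → -e → *maneie*.
*fijul*: final sound = /l/, a consonant → -div → *fijuldiv*.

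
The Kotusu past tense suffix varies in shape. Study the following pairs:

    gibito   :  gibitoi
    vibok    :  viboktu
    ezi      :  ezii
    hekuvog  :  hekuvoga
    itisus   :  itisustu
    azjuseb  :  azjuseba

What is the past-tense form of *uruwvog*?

uruwvoga

Looking at the final sound of each stem: -tu when the stem ends in a voiceless consonant (*vibok*, *itisus*); -a when the stem ends in a voiced consonant (*hekuvog*, *azjuseb*); -i when the stem ends in a vowel (*gibito*, *ezi*).
*uruwvog*: final sound = /g/, a voiced consonant → -a → *uruwvoga*.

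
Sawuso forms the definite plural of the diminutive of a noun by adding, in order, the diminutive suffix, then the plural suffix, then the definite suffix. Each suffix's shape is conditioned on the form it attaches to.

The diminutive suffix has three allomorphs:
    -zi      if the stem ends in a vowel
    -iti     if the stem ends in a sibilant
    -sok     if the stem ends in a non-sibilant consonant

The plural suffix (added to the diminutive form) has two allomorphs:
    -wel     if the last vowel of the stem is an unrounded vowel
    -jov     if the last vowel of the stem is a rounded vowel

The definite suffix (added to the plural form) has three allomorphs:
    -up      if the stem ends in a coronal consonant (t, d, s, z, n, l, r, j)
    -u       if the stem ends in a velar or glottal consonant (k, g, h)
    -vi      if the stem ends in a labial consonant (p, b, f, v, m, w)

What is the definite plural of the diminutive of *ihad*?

ihadsokjovvi

Since the final sound of *ihad* is /d/ (a non-sibilant consonant), it takes -sok, giving *ihadsok*.
Since the last vowel of the diminutive form *ihadsok* is /o/ (a rounded vowel), it takes -jov, giving *ihadsokjov*.
Since the final consonant of the plural form *ihadsokjov* is /v/ (labial), it takes -vi, giving *ihadsokjovvi*.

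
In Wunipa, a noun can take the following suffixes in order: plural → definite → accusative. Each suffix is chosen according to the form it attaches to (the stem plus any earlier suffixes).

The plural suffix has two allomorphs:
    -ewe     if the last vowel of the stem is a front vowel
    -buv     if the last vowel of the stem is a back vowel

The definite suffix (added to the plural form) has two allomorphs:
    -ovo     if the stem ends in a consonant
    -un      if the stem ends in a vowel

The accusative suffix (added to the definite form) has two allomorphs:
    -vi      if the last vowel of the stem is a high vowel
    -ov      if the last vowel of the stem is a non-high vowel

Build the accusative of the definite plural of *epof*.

epofbuvovoov

The last vowel of *epof* is /o/, which is a back vowel, so the plural suffix is -buv, giving *epofbuv*.
The final sound of the plural form *epofbuv* is /v/, which is a consonant, so the definite suffix is -ovo, giving *epofbuvovo*.
The last vowel of the definite form *epofbuvovo* is /o/, which is a non-high vowel, so the accusative suffix is -ov, giving *epofbuvovoov*.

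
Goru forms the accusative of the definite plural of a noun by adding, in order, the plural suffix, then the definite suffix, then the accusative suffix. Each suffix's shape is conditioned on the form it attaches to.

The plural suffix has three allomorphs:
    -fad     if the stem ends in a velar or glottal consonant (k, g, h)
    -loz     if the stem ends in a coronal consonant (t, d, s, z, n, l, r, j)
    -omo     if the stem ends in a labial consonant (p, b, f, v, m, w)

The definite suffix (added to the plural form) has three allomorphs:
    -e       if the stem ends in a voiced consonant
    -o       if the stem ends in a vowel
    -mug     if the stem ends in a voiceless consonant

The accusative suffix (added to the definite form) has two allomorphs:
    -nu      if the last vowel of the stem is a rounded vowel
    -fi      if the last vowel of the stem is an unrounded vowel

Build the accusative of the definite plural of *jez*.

*jez*: final consonant = /z/, coronal → -loz → *jezloz*.
The plural form *jezloz* — final sound /z/ (a voiced consonant) → -e → *jezloze*.
The last vowel of the definite form *jezloze* is /e/, which is an unrounded vowel, so the accusative suffix is -fi, giving *jezlozefi*.

jezlozefi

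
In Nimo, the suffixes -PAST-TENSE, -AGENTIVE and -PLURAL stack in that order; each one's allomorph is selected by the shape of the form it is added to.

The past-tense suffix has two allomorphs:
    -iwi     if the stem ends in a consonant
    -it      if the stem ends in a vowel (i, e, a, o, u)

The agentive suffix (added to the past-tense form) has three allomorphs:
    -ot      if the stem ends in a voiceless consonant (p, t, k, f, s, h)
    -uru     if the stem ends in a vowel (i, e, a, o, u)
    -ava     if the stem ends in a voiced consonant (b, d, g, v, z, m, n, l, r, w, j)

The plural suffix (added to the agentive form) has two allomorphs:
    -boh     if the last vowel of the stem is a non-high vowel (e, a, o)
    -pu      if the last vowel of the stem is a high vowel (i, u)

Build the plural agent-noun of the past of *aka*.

*aka*: final sound = /a/, a vowel → -it → *akait*.
The final sound of the past-tense form *akait* is /t/, which is a voiceless consonant, so the agentive suffix is -ot, giving *akaitot*.
Since the last vowel of the agentive form *akaitot* is /o/ (a non-high vowel), it takes -boh, giving *akaitotboh*.

akaitotboh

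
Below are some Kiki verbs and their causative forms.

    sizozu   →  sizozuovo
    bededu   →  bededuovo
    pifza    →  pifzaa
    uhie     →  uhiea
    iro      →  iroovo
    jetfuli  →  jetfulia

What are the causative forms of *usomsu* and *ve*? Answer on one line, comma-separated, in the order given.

The suffix is conditioned by the last vowel: -ovo when the last vowel of the stem is a rounded vowel (*sizozu*, *bededu*, *iro*); -a when the last vowel of the stem is an unrounded vowel (*pifza*, *uhie*, *jetfuli*).
Since the last vowel of *usomsu* is /u/ (a rounded vowel), it takes -ovo, giving *usomsuovo*.
The last vowel of *ve* is /e/, which is an unrounded vowel, so the suffix is -a, giving *vea*.

usomsuovo, vea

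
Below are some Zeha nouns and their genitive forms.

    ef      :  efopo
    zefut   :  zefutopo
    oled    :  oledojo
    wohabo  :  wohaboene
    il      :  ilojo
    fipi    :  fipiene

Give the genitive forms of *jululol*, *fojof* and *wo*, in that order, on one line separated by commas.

The alternation tracks the final sound of the stem — -opo when the stem ends in a voiceless consonant (*ef*, *zefut*); -ojo when the stem ends in a voiced consonant (*oled*, *il*); -ene when the stem ends in a vowel (*wohabo*, *fipi*).
*jululol*: final sound = /l/, a voiced consonant → -ojo → *jululolojo*.
The final sound of *fojof* is /f/, which is a voiceless consonant, so the suffix is -opo, giving *fojofopo*.
Since the final sound of *wo* is /o/ (a vowel), it takes -ene, giving *woene*.

jululolojo, fojofopo, woene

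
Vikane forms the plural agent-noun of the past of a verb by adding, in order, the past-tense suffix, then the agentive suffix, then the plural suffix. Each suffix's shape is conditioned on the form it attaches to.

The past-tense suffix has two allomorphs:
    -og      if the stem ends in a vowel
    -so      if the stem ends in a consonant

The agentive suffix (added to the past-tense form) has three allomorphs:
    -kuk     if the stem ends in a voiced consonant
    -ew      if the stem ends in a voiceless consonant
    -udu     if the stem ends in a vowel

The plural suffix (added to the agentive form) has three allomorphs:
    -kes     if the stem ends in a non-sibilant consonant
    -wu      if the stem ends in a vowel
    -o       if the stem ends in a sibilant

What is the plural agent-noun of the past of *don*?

*don*: final sound = /n/, a consonant → -so → *donso*.
The past-tense form *donso* — final sound /o/ (a vowel) → -udu → *donsoudu*.
The final sound of the agentive form *donsoudu* is /u/, which is a vowel, so the plural suffix is -wu, giving *donsouduwu*.

donsouduwu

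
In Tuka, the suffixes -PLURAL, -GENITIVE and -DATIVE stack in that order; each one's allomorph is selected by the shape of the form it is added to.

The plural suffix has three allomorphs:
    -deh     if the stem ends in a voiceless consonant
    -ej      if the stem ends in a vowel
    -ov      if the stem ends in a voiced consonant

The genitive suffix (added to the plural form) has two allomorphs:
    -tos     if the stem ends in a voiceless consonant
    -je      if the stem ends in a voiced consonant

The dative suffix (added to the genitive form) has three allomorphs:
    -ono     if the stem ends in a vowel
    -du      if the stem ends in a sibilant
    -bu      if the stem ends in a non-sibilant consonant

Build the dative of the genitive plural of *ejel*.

ejelovjeono

Since the final sound of *ejel* is /l/ (a voiced consonant), it takes -ov, giving *ejelov*.
The plural form *ejelov* — final consonant /v/ (voiced) → -je → *ejelovje*.
Since the final sound of the genitive form *ejelovje* is /e/ (a vowel), it takes -ono, giving *ejelovjeono*.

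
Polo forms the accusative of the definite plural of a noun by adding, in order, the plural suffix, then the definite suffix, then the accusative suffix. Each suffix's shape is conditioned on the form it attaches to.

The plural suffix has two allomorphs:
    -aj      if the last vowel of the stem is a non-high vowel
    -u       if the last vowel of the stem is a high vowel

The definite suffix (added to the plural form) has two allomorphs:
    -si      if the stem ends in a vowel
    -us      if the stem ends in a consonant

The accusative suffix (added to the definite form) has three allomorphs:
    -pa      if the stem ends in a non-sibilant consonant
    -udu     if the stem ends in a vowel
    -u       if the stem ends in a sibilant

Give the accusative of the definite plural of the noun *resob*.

*resob*: last vowel = /o/, a non-high vowel → -aj → *resobaj*.
Since the final sound of the plural form *resobaj* is /j/ (a consonant), it takes -us, giving *resobajus*.
Since the final sound of the definite form *resobajus* is /s/ (a sibilant), it takes -u, giving *resobajusu*.

resobajusu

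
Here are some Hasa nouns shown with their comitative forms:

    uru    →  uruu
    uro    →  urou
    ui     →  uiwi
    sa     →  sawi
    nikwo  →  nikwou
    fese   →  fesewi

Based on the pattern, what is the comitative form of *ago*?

The pattern is rounding harmony: -u when the last vowel of the stem is a rounded vowel (*uru*, *uro*, *nikwo*); -wi when the last vowel of the stem is an unrounded vowel (*ui*, *sa*, *fese*).
*ago*: last vowel = /o/, a rounded vowel → -u → *agou*.

agou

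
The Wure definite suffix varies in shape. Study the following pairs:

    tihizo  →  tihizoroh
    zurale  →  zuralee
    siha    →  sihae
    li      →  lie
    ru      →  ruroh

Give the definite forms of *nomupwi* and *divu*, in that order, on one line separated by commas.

Looking at the last vowel of each stem: -roh when the last vowel of the stem is a rounded vowel (*tihizo*, *ru*); -e when the last vowel of the stem is an unrounded vowel (*zurale*, *siha*, *li*).
Since the last vowel of *nomupwi* is /i/ (an unrounded vowel), it takes -e, giving *nomupwie*.
*divu* — last vowel /u/ (a rounded vowel) → -roh → *divuroh*.

nomupwie, divuroh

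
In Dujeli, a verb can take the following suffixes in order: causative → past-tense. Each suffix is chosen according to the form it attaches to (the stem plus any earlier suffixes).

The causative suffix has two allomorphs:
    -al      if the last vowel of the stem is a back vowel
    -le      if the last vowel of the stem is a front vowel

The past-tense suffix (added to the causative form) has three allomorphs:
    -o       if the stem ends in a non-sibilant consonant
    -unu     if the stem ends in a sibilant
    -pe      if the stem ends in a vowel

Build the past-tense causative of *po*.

Since the last vowel of *po* is /o/ (a back vowel), it takes -al, giving *poal*.
The causative form *poal* — final sound /l/ (a non-sibilant consonant) → -o → *poalo*.

poalo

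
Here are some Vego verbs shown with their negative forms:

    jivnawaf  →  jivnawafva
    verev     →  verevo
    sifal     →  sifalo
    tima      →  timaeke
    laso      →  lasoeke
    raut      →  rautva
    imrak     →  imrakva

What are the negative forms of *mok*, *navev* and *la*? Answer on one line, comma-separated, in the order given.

Looking at the final sound of each stem: -va when the stem ends in a voiceless consonant (*jivnawaf*, *raut*, *imrak*); -o when the stem ends in a voiced consonant (*verev*, *sifal*); -eke when the stem ends in a vowel (*tima*, *laso*).
*mok*: final sound = /k/, a voiceless consonant → -va → *mokva*.
The final sound of *navev* is /v/, which is a voiced consonant, so the suffix is -o, giving *navevo*.
The final sound of *la* is /a/, which is a vowel, so the suffix is -eke, giving *laeke*.

mokva, navevo, laeke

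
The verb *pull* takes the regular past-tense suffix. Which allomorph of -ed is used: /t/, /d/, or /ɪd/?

The stem *pull* ends in a voiced sound other than /d/.
The -ed suffix is realized as /ɪd/ after /t, d/; as /t/ after other voiceless consonants; and as /d/ after other voiced sounds.
So -ed on *pull* is pronounced /d/.

/d/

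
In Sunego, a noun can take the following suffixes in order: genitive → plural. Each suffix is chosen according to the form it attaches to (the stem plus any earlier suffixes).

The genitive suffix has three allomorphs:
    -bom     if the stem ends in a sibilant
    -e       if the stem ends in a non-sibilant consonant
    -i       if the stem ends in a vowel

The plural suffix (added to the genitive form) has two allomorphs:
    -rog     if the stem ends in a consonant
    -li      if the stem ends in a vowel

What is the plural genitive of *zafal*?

zafaleli

The final sound of *zafal* is /l/, which is a non-sibilant consonant, so the genitive suffix is -e, giving *zafale*.
The genitive form *zafale*: final sound = /e/, a vowel → -li → *zafaleli*.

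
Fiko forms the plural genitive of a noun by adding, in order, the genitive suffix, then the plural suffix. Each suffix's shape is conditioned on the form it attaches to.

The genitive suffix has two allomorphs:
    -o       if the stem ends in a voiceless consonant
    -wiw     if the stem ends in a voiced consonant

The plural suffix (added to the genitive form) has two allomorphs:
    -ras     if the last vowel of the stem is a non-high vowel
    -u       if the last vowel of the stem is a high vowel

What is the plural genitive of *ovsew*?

ovsewwiwu

Since the final consonant of *ovsew* is /w/ (voiced), it takes -wiw, giving *ovsewwiw*.
Since the last vowel of the genitive form *ovsewwiw* is /i/ (a high vowel), it takes -u, giving *ovsewwiwu*.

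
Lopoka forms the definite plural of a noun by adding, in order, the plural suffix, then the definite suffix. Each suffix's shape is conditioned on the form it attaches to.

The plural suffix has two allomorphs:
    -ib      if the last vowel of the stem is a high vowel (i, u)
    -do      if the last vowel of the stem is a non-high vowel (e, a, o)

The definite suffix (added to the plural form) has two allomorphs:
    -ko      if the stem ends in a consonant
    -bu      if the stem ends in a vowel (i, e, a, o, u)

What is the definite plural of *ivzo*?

*ivzo*: last vowel = /o/, a non-high vowel → -do → *ivzodo*.
Since the final sound of the plural form *ivzodo* is /o/ (a vowel), it takes -bu, giving *ivzodobu*.

ivzodobu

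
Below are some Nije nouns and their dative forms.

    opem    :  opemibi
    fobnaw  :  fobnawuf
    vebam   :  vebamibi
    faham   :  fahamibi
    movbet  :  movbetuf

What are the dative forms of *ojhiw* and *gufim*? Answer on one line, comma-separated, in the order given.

The suffix is conditioned by the final consonant: -ibi when the stem ends in a nasal (*opem*, *vebam*, *faham*); -uf when the stem ends in a non-nasal consonant (*fobnaw*, *movbet*).
The final consonant of *ojhiw* is /w/, which is non-nasal, so the suffix is -uf, giving *ojhiwuf*.
*gufim* — final consonant /m/ (a nasal) → -ibi → *gufimibi*.

ojhiwuf, gufimibi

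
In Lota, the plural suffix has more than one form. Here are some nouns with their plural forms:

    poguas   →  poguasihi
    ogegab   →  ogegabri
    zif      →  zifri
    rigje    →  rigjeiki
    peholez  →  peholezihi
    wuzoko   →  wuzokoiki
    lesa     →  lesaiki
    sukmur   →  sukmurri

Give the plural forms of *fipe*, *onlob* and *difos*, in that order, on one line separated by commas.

fipeiki, onlobri, difosihi

The alternation tracks the final sound of the stem — -ihi when the stem ends in a sibilant (*poguas*, *peholez*); -ri when the stem ends in a non-sibilant consonant (*ogegab*, *zif*, *sukmur*); -iki when the stem ends in a vowel (*rigje*, *wuzoko*, *lesa*).
*fipe*: final sound = /e/, a vowel → -iki → *fipeiki*.
*onlob*: final sound = /b/, a non-sibilant consonant → -ri → *onlobri*.
The final sound of *difos* is /s/, which is a sibilant, so the suffix is -ihi, giving *difosihi*.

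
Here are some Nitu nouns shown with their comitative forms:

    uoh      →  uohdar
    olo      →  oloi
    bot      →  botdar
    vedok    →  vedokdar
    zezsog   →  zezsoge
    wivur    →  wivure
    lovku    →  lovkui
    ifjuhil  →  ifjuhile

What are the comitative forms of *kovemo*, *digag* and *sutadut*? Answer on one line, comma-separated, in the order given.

kovemoi, digage, sutadutdar

The alternation tracks the final sound of the stem — -dar when the stem ends in a voiceless consonant (*uoh*, *bot*, *vedok*); -e when the stem ends in a voiced consonant (*zezsog*, *wivur*, *ifjuhil*); -i when the stem ends in a vowel (*olo*, *lovku*).
The final sound of *kovemo* is /o/, which is a vowel, so the suffix is -i, giving *kovemoi*.
*digag*: final sound = /g/, a voiced consonant → -e → *digage*.
The final sound of *sutadut* is /t/, which is a voiceless consonant, so the suffix is -dar, giving *sutadutdar*.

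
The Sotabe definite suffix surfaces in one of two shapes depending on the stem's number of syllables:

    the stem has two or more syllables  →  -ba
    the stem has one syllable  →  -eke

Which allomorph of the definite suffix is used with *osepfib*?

-ba

*osepfib* (3 syllables) → -ba.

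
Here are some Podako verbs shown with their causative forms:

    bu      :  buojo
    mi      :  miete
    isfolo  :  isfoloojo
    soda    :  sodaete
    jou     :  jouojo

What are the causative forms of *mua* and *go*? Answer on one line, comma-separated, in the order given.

muaete, goojo

The pattern is rounding harmony: -ojo when the last vowel of the stem is a rounded vowel (*bu*, *isfolo*, *jou*); -ete when the last vowel of the stem is an unrounded vowel (*mi*, *soda*).
The last vowel of *mua* is /a/, which is an unrounded vowel, so the suffix is -ete, giving *muaete*.
*go*: last vowel = /o/, a rounded vowel → -ojo → *goojo*.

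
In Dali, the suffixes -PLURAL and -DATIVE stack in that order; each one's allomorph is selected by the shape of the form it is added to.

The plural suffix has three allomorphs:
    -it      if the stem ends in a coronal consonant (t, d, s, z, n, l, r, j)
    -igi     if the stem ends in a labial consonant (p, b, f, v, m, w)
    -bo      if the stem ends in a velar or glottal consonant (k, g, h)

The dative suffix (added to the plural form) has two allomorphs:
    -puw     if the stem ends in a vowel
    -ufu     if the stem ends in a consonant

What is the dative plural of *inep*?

*inep* — final consonant /p/ (labial) → -igi → *inepigi*.
Since the final sound of the plural form *inepigi* is /i/ (a vowel), it takes -puw, giving *inepigipuw*.

inepigipuw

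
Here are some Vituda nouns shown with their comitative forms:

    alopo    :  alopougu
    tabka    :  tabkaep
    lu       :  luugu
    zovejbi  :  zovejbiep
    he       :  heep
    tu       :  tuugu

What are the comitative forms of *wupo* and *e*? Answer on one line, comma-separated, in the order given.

The alternation tracks the last vowel of the stem — -ugu when the last vowel of the stem is a rounded vowel (*alopo*, *lu*, *tu*); -ep when the last vowel of the stem is an unrounded vowel (*tabka*, *zovejbi*, *he*).
*wupo*: last vowel = /o/, a rounded vowel → -ugu → *wupougu*.
*e*: last vowel = /e/, an unrounded vowel → -ep → *eep*.

wupougu, eep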